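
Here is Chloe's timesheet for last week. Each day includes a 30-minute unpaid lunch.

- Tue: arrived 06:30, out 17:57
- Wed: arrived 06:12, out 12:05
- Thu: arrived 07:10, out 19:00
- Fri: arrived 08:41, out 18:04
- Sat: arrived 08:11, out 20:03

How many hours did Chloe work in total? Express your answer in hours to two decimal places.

Tue: 06:30–17:57 = 11 h 27 min; less 30 min break → 10 h 57 min
Wed: 06:12–12:05 = 5 h 53 min; less 30 min break → 5 h 23 min
Thu: 07:10–19:00 = 11 h 50 min; less 30 min break → 11 h 20 min
Fri: 08:41–18:04 = 9 h 23 min; less 30 min break → 8 h 53 min
Sat: 08:11–20:03 = 11 h 52 min; less 30 min break → 11 h 22 min
Total: 10 h 57 min + 5 h 23 min + 11 h 20 min + 8 h 53 min + 11 h 22 min = 47 h 55 min.

47.92 hours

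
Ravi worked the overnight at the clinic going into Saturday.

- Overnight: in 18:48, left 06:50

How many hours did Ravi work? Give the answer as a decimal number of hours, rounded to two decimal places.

Overnight: 18:48 → midnight = 5 h 12 min; midnight → 06:50 = 6 h 50 min; span 12 h 2 min

12.03 hours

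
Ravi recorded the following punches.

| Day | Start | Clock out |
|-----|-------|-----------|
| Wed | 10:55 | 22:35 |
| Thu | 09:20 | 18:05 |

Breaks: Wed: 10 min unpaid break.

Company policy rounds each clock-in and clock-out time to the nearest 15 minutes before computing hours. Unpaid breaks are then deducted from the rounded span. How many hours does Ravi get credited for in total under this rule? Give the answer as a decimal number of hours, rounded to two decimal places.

20.08 hours

Wed: in 10:55→11:00, out 22:35→22:30; 11 h 30 min − 10 min = 11 h 20 min
Thu: in 09:20→09:15, out 18:05→18:00; 8 h 45 min
Total credited: 20 h 5 min.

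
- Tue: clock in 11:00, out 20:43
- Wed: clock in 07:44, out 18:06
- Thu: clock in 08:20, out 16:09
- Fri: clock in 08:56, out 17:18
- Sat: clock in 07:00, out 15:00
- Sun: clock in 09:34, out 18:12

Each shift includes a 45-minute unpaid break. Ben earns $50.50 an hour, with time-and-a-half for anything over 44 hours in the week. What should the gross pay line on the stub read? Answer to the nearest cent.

$2555.30

Tue: 11:00–20:43 = 9 h 43 min; less 45 min break → 8 h 58 min
Wed: 07:44–18:06 = 10 h 22 min; less 45 min break → 9 h 37 min
Thu: 08:20–16:09 = 7 h 49 min; less 45 min break → 7 h 4 min
Fri: 08:56–17:18 = 8 h 22 min; less 45 min break → 7 h 37 min
Sat: 07:00–15:00 = 8 h 0 min; less 45 min break → 7 h 15 min
Sun: 09:34–18:12 = 8 h 38 min; less 45 min break → 7 h 53 min
Total worked: 48 h 24 min = 2904 min.
Regular 44 h 0 min = 2640 min at $50.50/h; overtime 4 h 24 min = 264 min at $75.75/h.
Pay = (2640 × $50.50 + 264 × $75.75) ÷ 60 = $2555.30.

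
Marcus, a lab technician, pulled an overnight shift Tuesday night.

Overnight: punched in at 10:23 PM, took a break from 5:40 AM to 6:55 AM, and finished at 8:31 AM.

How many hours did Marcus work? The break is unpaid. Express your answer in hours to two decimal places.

8.88 hours

Overnight: 10:23 PM → midnight = 1 h 37 min; midnight → 8:31 AM = 8 h 31 min; span 10 h 8 min; less 75 min break → 8 h 53 min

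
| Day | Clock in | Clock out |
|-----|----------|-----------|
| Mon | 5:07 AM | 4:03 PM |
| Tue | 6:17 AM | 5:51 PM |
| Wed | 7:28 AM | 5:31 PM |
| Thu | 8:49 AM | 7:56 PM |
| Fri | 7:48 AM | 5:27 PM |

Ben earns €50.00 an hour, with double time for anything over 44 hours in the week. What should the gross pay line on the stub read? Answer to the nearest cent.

Mon: 5:07 AM–4:03 PM = 10 h 56 min
Tue: 6:17 AM–5:51 PM = 11 h 34 min
Wed: 7:28 AM–5:31 PM = 10 h 3 min
Thu: 8:49 AM–7:56 PM = 11 h 7 min
Fri: 7:48 AM–5:27 PM = 9 h 39 min
Total worked: 53 h 19 min = 3199 min.
Regular 44 h 0 min = 2640 min at €50.00/h; overtime 9 h 19 min = 559 min at €100.00/h.
Pay = (2640 × €50.00 + 559 × €100.00) ÷ 60 = €3131.67.

€3131.67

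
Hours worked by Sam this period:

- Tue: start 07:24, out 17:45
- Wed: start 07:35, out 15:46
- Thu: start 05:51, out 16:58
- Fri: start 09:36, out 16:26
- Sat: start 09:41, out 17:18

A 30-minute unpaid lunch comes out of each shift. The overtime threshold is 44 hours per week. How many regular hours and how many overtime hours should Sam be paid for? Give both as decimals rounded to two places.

Regular 41.60 hours, overtime 0.00 hours

Tue: 07:24–17:45 = 10 h 21 min; less 30 min break → 9 h 51 min
Wed: 07:35–15:46 = 8 h 11 min; less 30 min break → 7 h 41 min
Thu: 05:51–16:58 = 11 h 7 min; less 30 min break → 10 h 37 min
Fri: 09:36–16:26 = 6 h 50 min; less 30 min break → 6 h 20 min
Sat: 09:41–17:18 = 7 h 37 min; less 30 min break → 7 h 7 min
Total worked: 41 h 36 min = 41.60 h.
Threshold 44 h → overtime 0 h 0 min, regular 41 h 36 min.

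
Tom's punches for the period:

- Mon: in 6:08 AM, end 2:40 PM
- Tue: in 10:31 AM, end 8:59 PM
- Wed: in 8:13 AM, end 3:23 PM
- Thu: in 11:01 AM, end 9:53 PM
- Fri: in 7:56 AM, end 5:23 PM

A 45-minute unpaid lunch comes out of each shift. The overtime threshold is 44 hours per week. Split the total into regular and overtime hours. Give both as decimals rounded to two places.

Regular 42.73 hours, overtime 0.00 hours

Mon: 6:08 AM–2:40 PM = 8 h 32 min; less 45 min break → 7 h 47 min
Tue: 10:31 AM–8:59 PM = 10 h 28 min; less 45 min break → 9 h 43 min
Wed: 8:13 AM–3:23 PM = 7 h 10 min; less 45 min break → 6 h 25 min
Thu: 11:01 AM–9:53 PM = 10 h 52 min; less 45 min break → 10 h 7 min
Fri: 7:56 AM–5:23 PM = 9 h 27 min; less 45 min break → 8 h 42 min
Total worked: 42 h 44 min = 42.73 h.
Threshold 44 h → overtime 0 h 0 min, regular 42 h 44 min.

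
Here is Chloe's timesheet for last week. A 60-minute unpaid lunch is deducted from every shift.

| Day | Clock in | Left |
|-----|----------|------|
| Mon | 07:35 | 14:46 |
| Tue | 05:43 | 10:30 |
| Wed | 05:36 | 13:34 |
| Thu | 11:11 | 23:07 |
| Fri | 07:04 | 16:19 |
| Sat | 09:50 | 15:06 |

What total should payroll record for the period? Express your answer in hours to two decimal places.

Mon: 07:35–14:46 = 7 h 11 min; less 60 min break → 6 h 11 min
Tue: 05:43–10:30 = 4 h 47 min; less 60 min break → 3 h 47 min
Wed: 05:36–13:34 = 7 h 58 min; less 60 min break → 6 h 58 min
Thu: 11:11–23:07 = 11 h 56 min; less 60 min break → 10 h 56 min
Fri: 07:04–16:19 = 9 h 15 min; less 60 min break → 8 h 15 min
Sat: 09:50–15:06 = 5 h 16 min; less 60 min break → 4 h 16 min
Total: 6 h 11 min + 3 h 47 min + 6 h 58 min + 10 h 56 min + 8 h 15 min + 4 h 16 min = 40 h 23 min.

40.38 hours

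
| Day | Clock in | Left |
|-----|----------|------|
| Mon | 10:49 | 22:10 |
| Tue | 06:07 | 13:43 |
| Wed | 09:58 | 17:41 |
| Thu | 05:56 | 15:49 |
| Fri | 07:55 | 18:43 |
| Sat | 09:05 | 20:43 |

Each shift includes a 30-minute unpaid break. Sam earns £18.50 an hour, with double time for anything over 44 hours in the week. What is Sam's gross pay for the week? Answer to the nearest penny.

£1257.38

Mon: 10:49–22:10 = 11 h 21 min; less 30 min break → 10 h 51 min
Tue: 06:07–13:43 = 7 h 36 min; less 30 min break → 7 h 6 min
Wed: 09:58–17:41 = 7 h 43 min; less 30 min break → 7 h 13 min
Thu: 05:56–15:49 = 9 h 53 min; less 30 min break → 9 h 23 min
Fri: 07:55–18:43 = 10 h 48 min; less 30 min break → 10 h 18 min
Sat: 09:05–20:43 = 11 h 38 min; less 30 min break → 11 h 8 min
Total worked: 55 h 59 min = 3359 min.
Regular 44 h 0 min = 2640 min at £18.50/h; overtime 11 h 59 min = 719 min at £37.00/h.
Pay = (2640 × £18.50 + 719 × £37.00) ÷ 60 = £1257.38.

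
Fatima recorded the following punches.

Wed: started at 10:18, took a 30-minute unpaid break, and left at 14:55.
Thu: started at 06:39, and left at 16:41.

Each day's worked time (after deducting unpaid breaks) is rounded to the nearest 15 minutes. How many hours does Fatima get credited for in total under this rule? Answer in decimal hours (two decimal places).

Wed: 10:18–14:55 = 4 h 37 min − 30 min = 4 h 7 min → rounds to 4 h 0 min
Thu: 06:39–16:41 = 10 h 2 min → rounds to 10 h 0 min
Total credited: 14 h 0 min.

14.00 hours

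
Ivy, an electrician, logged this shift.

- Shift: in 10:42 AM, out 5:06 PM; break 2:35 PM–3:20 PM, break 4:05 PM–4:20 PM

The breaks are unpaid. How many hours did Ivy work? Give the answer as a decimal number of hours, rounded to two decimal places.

Shift: 10:42 AM–5:06 PM = 6 h 24 min; less 60 min break → 5 h 24 min

5.40 hours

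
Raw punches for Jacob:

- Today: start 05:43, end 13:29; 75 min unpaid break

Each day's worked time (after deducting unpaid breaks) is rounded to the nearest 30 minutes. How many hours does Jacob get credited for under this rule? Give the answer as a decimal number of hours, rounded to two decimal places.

Today: 05:43–13:29 = 7 h 46 min − 75 min = 6 h 31 min → rounds to 6 h 30 min

6.50 hours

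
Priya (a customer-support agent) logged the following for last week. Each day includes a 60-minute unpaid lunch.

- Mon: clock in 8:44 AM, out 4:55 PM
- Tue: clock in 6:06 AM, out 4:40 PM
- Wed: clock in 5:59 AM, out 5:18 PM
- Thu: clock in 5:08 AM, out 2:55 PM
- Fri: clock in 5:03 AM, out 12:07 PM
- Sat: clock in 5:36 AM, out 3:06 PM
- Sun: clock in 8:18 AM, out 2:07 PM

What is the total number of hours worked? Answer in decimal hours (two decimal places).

55.23 hours

Mon: 8:44 AM–4:55 PM = 8 h 11 min; less 60 min break → 7 h 11 min
Tue: 6:06 AM–4:40 PM = 10 h 34 min; less 60 min break → 9 h 34 min
Wed: 5:59 AM–5:18 PM = 11 h 19 min; less 60 min break → 10 h 19 min
Thu: 5:08 AM–2:55 PM = 9 h 47 min; less 60 min break → 8 h 47 min
Fri: 5:03 AM–12:07 PM = 7 h 4 min; less 60 min break → 6 h 4 min
Sat: 5:36 AM–3:06 PM = 9 h 30 min; less 60 min break → 8 h 30 min
Sun: 8:18 AM–2:07 PM = 5 h 49 min; less 60 min break → 4 h 49 min
Total: 7 h 11 min + 9 h 34 min + 10 h 19 min + 8 h 47 min + 6 h 4 min + 8 h 30 min + 4 h 49 min = 55 h 14 min.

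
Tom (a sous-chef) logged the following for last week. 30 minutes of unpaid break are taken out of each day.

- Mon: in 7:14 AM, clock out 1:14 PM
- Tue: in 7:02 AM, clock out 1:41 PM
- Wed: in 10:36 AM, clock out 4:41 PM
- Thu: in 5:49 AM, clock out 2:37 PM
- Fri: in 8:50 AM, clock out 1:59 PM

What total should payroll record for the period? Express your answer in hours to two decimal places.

30.18 hours

Mon: 7:14 AM–1:14 PM = 6 h 0 min; less 30 min break → 5 h 30 min
Tue: 7:02 AM–1:41 PM = 6 h 39 min; less 30 min break → 6 h 9 min
Wed: 10:36 AM–4:41 PM = 6 h 5 min; less 30 min break → 5 h 35 min
Thu: 5:49 AM–2:37 PM = 8 h 48 min; less 30 min break → 8 h 18 min
Fri: 8:50 AM–1:59 PM = 5 h 9 min; less 30 min break → 4 h 39 min
Total: 5 h 30 min + 6 h 9 min + 5 h 35 min + 8 h 18 min + 4 h 39 min = 30 h 11 min.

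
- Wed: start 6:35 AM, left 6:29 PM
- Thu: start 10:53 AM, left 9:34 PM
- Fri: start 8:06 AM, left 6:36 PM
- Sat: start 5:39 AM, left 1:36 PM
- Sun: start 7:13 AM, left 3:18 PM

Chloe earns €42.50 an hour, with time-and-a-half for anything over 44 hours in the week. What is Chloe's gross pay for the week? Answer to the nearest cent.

Wed: 6:35 AM–6:29 PM = 11 h 54 min
Thu: 10:53 AM–9:34 PM = 10 h 41 min
Fri: 8:06 AM–6:36 PM = 10 h 30 min
Sat: 5:39 AM–1:36 PM = 7 h 57 min
Sun: 7:13 AM–3:18 PM = 8 h 5 min
Total worked: 49 h 7 min = 2947 min.
Regular 44 h 0 min = 2640 min at €42.50/h; overtime 5 h 7 min = 307 min at €63.75/h.
Pay = (2640 × €42.50 + 307 × €63.75) ÷ 60 = €2196.19.

€2196.19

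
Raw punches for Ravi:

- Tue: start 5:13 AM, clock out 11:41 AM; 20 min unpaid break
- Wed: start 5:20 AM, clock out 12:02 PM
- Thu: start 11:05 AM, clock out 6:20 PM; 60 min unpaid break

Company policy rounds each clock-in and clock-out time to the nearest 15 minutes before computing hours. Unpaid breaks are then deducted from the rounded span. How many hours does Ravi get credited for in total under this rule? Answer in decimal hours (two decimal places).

19.17 hours

Tue: in 5:13 AM→5:15 AM, out 11:41 AM→11:45 AM; 6 h 30 min − 20 min = 6 h 10 min
Wed: in 5:20 AM→5:15 AM, out 12:02 PM→12:00 PM; 6 h 45 min
Thu: in 11:05 AM→11:00 AM, out 6:20 PM→6:15 PM; 7 h 15 min − 60 min = 6 h 15 min
Total credited: 19 h 10 min.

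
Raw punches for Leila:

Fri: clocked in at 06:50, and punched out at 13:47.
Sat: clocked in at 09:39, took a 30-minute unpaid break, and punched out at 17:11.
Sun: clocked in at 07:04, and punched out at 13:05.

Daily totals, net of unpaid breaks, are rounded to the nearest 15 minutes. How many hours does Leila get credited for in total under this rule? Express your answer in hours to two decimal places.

Fri: 06:50–13:47 = 6 h 57 min → rounds to 7 h 0 min
Sat: 09:39–17:11 = 7 h 32 min − 30 min = 7 h 2 min → rounds to 7 h 0 min
Sun: 07:04–13:05 = 6 h 1 min → rounds to 6 h 0 min
Total credited: 20 h 0 min.

20.00 hours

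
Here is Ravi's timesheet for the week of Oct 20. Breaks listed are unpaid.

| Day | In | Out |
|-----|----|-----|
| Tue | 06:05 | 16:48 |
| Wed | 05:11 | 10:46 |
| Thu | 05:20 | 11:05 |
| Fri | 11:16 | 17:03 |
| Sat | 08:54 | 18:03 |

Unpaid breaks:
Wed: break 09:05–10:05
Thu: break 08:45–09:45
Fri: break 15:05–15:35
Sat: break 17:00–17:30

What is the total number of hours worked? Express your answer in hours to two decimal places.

Tue: 06:05–16:48 = 10 h 43 min
Wed: 05:11–10:46 = 5 h 35 min; less 60 min break → 4 h 35 min
Thu: 05:20–11:05 = 5 h 45 min; less 60 min break → 4 h 45 min
Fri: 11:16–17:03 = 5 h 47 min; less 30 min break → 5 h 17 min
Sat: 08:54–18:03 = 9 h 9 min; less 30 min break → 8 h 39 min
Total: 10 h 43 min + 4 h 35 min + 4 h 45 min + 5 h 17 min + 8 h 39 min = 33 h 59 min.

33.98 hours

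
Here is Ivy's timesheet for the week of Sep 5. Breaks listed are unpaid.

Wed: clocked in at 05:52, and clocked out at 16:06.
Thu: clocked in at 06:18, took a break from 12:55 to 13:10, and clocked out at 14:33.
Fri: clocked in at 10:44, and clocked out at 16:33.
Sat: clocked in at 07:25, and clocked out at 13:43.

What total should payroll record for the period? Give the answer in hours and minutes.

30 h 21 min

Wed: 05:52–16:06 = 10 h 14 min
Thu: 06:18–14:33 = 8 h 15 min; less 15 min break → 8 h 0 min
Fri: 10:44–16:33 = 5 h 49 min
Sat: 07:25–13:43 = 6 h 18 min
Total: 10 h 14 min + 8 h 0 min + 5 h 49 min + 6 h 18 min = 30 h 21 min.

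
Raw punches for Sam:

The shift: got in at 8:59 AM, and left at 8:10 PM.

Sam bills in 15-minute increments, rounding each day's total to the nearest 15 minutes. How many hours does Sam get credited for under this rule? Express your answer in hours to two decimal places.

The shift: 8:59 AM–8:10 PM = 11 h 11 min → rounds to 11 h 15 min

11.25 hours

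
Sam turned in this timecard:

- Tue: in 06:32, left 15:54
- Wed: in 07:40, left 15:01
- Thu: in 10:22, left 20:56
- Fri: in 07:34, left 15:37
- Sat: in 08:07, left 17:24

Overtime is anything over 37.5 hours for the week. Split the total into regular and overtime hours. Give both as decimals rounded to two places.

Regular 37.50 hours, overtime 7.12 hours

Tue: 06:32–15:54 = 9 h 22 min
Wed: 07:40–15:01 = 7 h 21 min
Thu: 10:22–20:56 = 10 h 34 min
Fri: 07:34–15:37 = 8 h 3 min
Sat: 08:07–17:24 = 9 h 17 min
Total worked: 44 h 37 min = 44.62 h.
Threshold 37.5 h → overtime 7 h 7 min, regular 37 h 30 min.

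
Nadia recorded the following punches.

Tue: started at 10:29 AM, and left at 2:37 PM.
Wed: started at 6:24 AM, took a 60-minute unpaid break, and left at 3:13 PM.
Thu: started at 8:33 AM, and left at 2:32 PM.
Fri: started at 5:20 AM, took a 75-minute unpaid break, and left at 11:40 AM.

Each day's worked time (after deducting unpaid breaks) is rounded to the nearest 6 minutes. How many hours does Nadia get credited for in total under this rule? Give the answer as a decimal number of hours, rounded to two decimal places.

Tue: 10:29 AM–2:37 PM = 4 h 8 min → rounds to 4 h 6 min
Wed: 6:24 AM–3:13 PM = 8 h 49 min − 60 min = 7 h 49 min → rounds to 7 h 48 min
Thu: 8:33 AM–2:32 PM = 5 h 59 min → rounds to 6 h 0 min
Fri: 5:20 AM–11:40 AM = 6 h 20 min − 75 min = 5 h 5 min → rounds to 5 h 6 min
Total credited: 23 h 0 min.

23.00 hours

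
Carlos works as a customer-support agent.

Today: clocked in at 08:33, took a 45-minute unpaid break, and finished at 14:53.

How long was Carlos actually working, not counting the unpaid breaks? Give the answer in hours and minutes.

5 h 35 min

Today: 08:33–14:53 = 6 h 20 min; less 45 min break → 5 h 35 min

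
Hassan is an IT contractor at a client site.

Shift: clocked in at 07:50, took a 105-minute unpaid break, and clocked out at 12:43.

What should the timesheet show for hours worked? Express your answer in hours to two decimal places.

3.13 hours

Shift: 07:50–12:43 = 4 h 53 min; less 105 min break → 3 h 8 min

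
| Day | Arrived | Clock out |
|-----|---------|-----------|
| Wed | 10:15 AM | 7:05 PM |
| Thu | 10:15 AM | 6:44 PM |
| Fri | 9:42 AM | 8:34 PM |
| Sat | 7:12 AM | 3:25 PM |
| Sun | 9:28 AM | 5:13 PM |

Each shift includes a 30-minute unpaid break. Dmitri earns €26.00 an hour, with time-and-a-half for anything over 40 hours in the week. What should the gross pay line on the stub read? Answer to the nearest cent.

Wed: 10:15 AM–7:05 PM = 8 h 50 min; less 30 min break → 8 h 20 min
Thu: 10:15 AM–6:44 PM = 8 h 29 min; less 30 min break → 7 h 59 min
Fri: 9:42 AM–8:34 PM = 10 h 52 min; less 30 min break → 10 h 22 min
Sat: 7:12 AM–3:25 PM = 8 h 13 min; less 30 min break → 7 h 43 min
Sun: 9:28 AM–5:13 PM = 7 h 45 min; less 30 min break → 7 h 15 min
Total worked: 41 h 39 min = 2499 min.
Regular 40 h 0 min = 2400 min at €26.00/h; overtime 1 h 39 min = 99 min at €39.00/h.
Pay = (2400 × €26.00 + 99 × €39.00) ÷ 60 = €1104.35.

€1104.35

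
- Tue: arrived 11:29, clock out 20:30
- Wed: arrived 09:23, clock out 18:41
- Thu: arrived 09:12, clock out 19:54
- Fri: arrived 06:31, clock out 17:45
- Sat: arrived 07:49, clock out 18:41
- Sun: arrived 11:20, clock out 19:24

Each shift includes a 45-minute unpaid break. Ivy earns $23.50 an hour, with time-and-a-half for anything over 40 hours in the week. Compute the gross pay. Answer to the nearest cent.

$1457.59

Tue: 11:29–20:30 = 9 h 1 min; less 45 min break → 8 h 16 min
Wed: 09:23–18:41 = 9 h 18 min; less 45 min break → 8 h 33 min
Thu: 09:12–19:54 = 10 h 42 min; less 45 min break → 9 h 57 min
Fri: 06:31–17:45 = 11 h 14 min; less 45 min break → 10 h 29 min
Sat: 07:49–18:41 = 10 h 52 min; less 45 min break → 10 h 7 min
Sun: 11:20–19:24 = 8 h 4 min; less 45 min break → 7 h 19 min
Total worked: 54 h 41 min = 3281 min.
Regular 40 h 0 min = 2400 min at $23.50/h; overtime 14 h 41 min = 881 min at $35.25/h.
Pay = (2400 × $23.50 + 881 × $35.25) ÷ 60 = $1457.59.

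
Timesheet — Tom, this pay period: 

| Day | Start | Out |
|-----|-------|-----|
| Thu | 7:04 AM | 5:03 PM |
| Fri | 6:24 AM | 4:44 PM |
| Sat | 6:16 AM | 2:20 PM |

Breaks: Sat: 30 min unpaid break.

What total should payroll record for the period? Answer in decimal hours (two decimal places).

27.88 hours

Thu: 7:04 AM–5:03 PM = 9 h 59 min
Fri: 6:24 AM–4:44 PM = 10 h 20 min
Sat: 6:16 AM–2:20 PM = 8 h 4 min; less 30 min break → 7 h 34 min
Total: 9 h 59 min + 10 h 20 min + 7 h 34 min = 27 h 53 min.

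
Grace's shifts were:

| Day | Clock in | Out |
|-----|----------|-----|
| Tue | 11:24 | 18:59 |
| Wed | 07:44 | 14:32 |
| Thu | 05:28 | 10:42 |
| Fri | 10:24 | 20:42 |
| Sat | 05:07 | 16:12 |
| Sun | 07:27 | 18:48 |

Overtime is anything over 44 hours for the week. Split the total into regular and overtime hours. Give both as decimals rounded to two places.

Tue: 11:24–18:59 = 7 h 35 min
Wed: 07:44–14:32 = 6 h 48 min
Thu: 05:28–10:42 = 5 h 14 min
Fri: 10:24–20:42 = 10 h 18 min
Sat: 05:07–16:12 = 11 h 5 min
Sun: 07:27–18:48 = 11 h 21 min
Total worked: 52 h 21 min = 52.35 h.
Threshold 44 h → overtime 8 h 21 min, regular 44 h 0 min.

Regular 44.00 hours, overtime 8.35 hours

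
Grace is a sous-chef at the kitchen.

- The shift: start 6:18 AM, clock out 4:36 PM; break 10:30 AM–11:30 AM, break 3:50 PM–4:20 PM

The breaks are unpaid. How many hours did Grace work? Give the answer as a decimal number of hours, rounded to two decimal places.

The shift: 6:18 AM–4:36 PM = 10 h 18 min; less 90 min break → 8 h 48 min

8.80 hours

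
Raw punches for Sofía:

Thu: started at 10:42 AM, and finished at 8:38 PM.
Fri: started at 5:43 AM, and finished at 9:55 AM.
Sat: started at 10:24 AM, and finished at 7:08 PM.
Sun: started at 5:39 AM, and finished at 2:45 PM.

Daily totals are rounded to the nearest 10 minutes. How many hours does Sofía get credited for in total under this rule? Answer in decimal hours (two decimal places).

Thu: 10:42 AM–8:38 PM = 9 h 56 min → rounds to 10 h 0 min
Fri: 5:43 AM–9:55 AM = 4 h 12 min → rounds to 4 h 10 min
Sat: 10:24 AM–7:08 PM = 8 h 44 min → rounds to 8 h 40 min
Sun: 5:39 AM–2:45 PM = 9 h 6 min → rounds to 9 h 10 min
Total credited: 32 h 0 min.

32.00 hours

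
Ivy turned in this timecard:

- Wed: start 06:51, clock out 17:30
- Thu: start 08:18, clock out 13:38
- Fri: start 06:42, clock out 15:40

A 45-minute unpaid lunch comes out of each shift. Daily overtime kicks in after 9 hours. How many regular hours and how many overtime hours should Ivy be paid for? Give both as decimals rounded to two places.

Wed: 06:51–17:30 = 10 h 39 min; less 45 min break → 9 h 54 min
Thu: 08:18–13:38 = 5 h 20 min; less 45 min break → 4 h 35 min
Fri: 06:42–15:40 = 8 h 58 min; less 45 min break → 8 h 13 min
Wed reg 9 h 0 min / OT 0 h 54 min; Thu reg 4 h 35 min / OT 0 h 0 min; Fri reg 8 h 13 min / OT 0 h 0 min.
Totals: regular 21 h 48 min, overtime 0 h 54 min.

Regular 21.80 hours, overtime 0.90 hours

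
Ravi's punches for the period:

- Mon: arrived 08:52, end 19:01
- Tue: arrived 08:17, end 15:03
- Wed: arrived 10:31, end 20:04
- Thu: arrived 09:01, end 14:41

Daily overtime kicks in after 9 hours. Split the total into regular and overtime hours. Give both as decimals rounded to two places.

Mon: 08:52–19:01 = 10 h 9 min
Tue: 08:17–15:03 = 6 h 46 min
Wed: 10:31–20:04 = 9 h 33 min
Thu: 09:01–14:41 = 5 h 40 min
Mon reg 9 h 0 min / OT 1 h 9 min; Tue reg 6 h 46 min / OT 0 h 0 min; Wed reg 9 h 0 min / OT 0 h 33 min; Thu reg 5 h 40 min / OT 0 h 0 min.
Totals: regular 30 h 26 min, overtime 1 h 42 min.

Regular 30.43 hours, overtime 1.70 hours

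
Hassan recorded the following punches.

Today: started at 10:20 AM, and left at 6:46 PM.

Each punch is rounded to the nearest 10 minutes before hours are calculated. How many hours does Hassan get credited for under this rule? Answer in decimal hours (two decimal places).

Today: in 10:20 AM→10:20 AM, out 6:46 PM→6:50 PM; 8 h 30 min

8.50 hours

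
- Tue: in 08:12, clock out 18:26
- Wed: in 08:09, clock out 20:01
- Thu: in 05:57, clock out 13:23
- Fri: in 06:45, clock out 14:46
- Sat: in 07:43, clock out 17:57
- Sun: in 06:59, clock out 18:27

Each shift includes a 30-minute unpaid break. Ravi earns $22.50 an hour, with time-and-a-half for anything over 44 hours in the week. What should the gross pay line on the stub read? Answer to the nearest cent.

$1403.44

Tue: 08:12–18:26 = 10 h 14 min; less 30 min break → 9 h 44 min
Wed: 08:09–20:01 = 11 h 52 min; less 30 min break → 11 h 22 min
Thu: 05:57–13:23 = 7 h 26 min; less 30 min break → 6 h 56 min
Fri: 06:45–14:46 = 8 h 1 min; less 30 min break → 7 h 31 min
Sat: 07:43–17:57 = 10 h 14 min; less 30 min break → 9 h 44 min
Sun: 06:59–18:27 = 11 h 28 min; less 30 min break → 10 h 58 min
Total worked: 56 h 15 min = 3375 min.
Regular 44 h 0 min = 2640 min at $22.50/h; overtime 12 h 15 min = 735 min at $33.75/h.
Pay = (2640 × $22.50 + 735 × $33.75) ÷ 60 = $1403.44.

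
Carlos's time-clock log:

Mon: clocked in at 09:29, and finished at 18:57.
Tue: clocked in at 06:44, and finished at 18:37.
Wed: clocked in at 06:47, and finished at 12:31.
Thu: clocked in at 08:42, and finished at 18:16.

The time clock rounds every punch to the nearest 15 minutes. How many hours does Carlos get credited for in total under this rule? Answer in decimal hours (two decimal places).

36.50 hours

Mon: in 09:29→09:30, out 18:57→19:00; 9 h 30 min
Tue: in 06:44→06:45, out 18:37→18:30; 11 h 45 min
Wed: in 06:47→06:45, out 12:31→12:30; 5 h 45 min
Thu: in 08:42→08:45, out 18:16→18:15; 9 h 30 min
Total credited: 36 h 30 min.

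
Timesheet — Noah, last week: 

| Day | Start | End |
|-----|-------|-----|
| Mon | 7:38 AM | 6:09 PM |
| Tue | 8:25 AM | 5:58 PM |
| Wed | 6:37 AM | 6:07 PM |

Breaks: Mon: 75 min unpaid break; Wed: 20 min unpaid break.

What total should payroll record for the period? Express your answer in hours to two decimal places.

29.98 hours

Mon: 7:38 AM–6:09 PM = 10 h 31 min; less 75 min break → 9 h 16 min
Tue: 8:25 AM–5:58 PM = 9 h 33 min
Wed: 6:37 AM–6:07 PM = 11 h 30 min; less 20 min break → 11 h 10 min
Total: 9 h 16 min + 9 h 33 min + 11 h 10 min = 29 h 59 min.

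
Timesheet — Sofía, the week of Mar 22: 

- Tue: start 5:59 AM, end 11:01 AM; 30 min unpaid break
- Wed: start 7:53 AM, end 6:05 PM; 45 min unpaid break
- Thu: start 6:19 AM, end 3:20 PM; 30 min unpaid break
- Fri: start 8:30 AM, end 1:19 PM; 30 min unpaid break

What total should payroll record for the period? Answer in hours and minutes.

26 h 49 min

Tue: 5:59 AM–11:01 AM = 5 h 2 min; less 30 min break → 4 h 32 min
Wed: 7:53 AM–6:05 PM = 10 h 12 min; less 45 min break → 9 h 27 min
Thu: 6:19 AM–3:20 PM = 9 h 1 min; less 30 min break → 8 h 31 min
Fri: 8:30 AM–1:19 PM = 4 h 49 min; less 30 min break → 4 h 19 min
Total: 4 h 32 min + 9 h 27 min + 8 h 31 min + 4 h 19 min = 26 h 49 min.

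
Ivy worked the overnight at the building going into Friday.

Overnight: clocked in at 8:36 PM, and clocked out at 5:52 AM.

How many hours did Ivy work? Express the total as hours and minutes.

Overnight: 8:36 PM → midnight = 3 h 24 min; midnight → 5:52 AM = 5 h 52 min; span 9 h 16 min

9 h 16 min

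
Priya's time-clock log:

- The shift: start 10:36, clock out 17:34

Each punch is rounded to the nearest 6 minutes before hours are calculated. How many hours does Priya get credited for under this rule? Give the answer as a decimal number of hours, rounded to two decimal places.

The shift: in 10:36→10:36, out 17:34→17:36; 7 h 0 min

7.00 hours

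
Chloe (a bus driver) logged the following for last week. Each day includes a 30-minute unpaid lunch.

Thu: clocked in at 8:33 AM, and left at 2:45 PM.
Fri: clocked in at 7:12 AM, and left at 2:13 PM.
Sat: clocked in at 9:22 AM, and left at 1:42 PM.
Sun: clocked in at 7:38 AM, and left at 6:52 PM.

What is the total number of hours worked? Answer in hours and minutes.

26 h 47 min

Thu: 8:33 AM–2:45 PM = 6 h 12 min; less 30 min break → 5 h 42 min
Fri: 7:12 AM–2:13 PM = 7 h 1 min; less 30 min break → 6 h 31 min
Sat: 9:22 AM–1:42 PM = 4 h 20 min; less 30 min break → 3 h 50 min
Sun: 7:38 AM–6:52 PM = 11 h 14 min; less 30 min break → 10 h 44 min
Total: 5 h 42 min + 6 h 31 min + 3 h 50 min + 10 h 44 min = 26 h 47 min.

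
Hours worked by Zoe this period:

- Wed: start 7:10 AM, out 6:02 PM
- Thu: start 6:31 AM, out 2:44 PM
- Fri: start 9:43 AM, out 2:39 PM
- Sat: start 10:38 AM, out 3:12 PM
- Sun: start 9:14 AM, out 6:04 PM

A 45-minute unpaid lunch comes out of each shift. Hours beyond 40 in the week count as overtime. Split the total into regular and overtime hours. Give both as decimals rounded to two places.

Regular 33.67 hours, overtime 0.00 hours

Wed: 7:10 AM–6:02 PM = 10 h 52 min; less 45 min break → 10 h 7 min
Thu: 6:31 AM–2:44 PM = 8 h 13 min; less 45 min break → 7 h 28 min
Fri: 9:43 AM–2:39 PM = 4 h 56 min; less 45 min break → 4 h 11 min
Sat: 10:38 AM–3:12 PM = 4 h 34 min; less 45 min break → 3 h 49 min
Sun: 9:14 AM–6:04 PM = 8 h 50 min; less 45 min break → 8 h 5 min
Total worked: 33 h 40 min = 33.67 h.
Threshold 40 h → overtime 0 h 0 min, regular 33 h 40 min.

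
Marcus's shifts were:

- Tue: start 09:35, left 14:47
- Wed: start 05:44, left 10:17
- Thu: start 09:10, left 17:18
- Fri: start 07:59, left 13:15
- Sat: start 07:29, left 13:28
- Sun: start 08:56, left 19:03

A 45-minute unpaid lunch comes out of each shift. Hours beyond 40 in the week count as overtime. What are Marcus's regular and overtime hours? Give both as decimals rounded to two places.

Regular 34.75 hours, overtime 0.00 hours

Tue: 09:35–14:47 = 5 h 12 min; less 45 min break → 4 h 27 min
Wed: 05:44–10:17 = 4 h 33 min; less 45 min break → 3 h 48 min
Thu: 09:10–17:18 = 8 h 8 min; less 45 min break → 7 h 23 min
Fri: 07:59–13:15 = 5 h 16 min; less 45 min break → 4 h 31 min
Sat: 07:29–13:28 = 5 h 59 min; less 45 min break → 5 h 14 min
Sun: 08:56–19:03 = 10 h 7 min; less 45 min break → 9 h 22 min
Total worked: 34 h 45 min = 34.75 h.
Threshold 40 h → overtime 0 h 0 min, regular 34 h 45 min.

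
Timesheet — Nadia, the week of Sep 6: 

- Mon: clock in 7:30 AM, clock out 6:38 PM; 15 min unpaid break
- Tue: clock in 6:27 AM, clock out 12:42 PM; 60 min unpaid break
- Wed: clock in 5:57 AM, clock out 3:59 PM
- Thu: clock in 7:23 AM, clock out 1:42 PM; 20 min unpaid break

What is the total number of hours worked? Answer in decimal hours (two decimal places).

32.15 hours

Mon: 7:30 AM–6:38 PM = 11 h 8 min; less 15 min break → 10 h 53 min
Tue: 6:27 AM–12:42 PM = 6 h 15 min; less 60 min break → 5 h 15 min
Wed: 5:57 AM–3:59 PM = 10 h 2 min
Thu: 7:23 AM–1:42 PM = 6 h 19 min; less 20 min break → 5 h 59 min
Total: 10 h 53 min + 5 h 15 min + 10 h 2 min + 5 h 59 min = 32 h 9 min.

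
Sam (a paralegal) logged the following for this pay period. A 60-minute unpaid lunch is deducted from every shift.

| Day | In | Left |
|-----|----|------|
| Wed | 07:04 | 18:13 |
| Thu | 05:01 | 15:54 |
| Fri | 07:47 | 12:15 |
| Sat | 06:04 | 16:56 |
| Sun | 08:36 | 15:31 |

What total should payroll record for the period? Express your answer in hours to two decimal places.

Wed: 07:04–18:13 = 11 h 9 min; less 60 min break → 10 h 9 min
Thu: 05:01–15:54 = 10 h 53 min; less 60 min break → 9 h 53 min
Fri: 07:47–12:15 = 4 h 28 min; less 60 min break → 3 h 28 min
Sat: 06:04–16:56 = 10 h 52 min; less 60 min break → 9 h 52 min
Sun: 08:36–15:31 = 6 h 55 min; less 60 min break → 5 h 55 min
Total: 10 h 9 min + 9 h 53 min + 3 h 28 min + 9 h 52 min + 5 h 55 min = 39 h 17 min.

39.28 hours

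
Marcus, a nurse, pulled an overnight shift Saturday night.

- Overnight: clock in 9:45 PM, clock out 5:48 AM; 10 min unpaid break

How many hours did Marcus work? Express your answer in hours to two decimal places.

Overnight: 9:45 PM → midnight = 2 h 15 min; midnight → 5:48 AM = 5 h 48 min; span 8 h 3 min; less 10 min break → 7 h 53 min

7.88 hours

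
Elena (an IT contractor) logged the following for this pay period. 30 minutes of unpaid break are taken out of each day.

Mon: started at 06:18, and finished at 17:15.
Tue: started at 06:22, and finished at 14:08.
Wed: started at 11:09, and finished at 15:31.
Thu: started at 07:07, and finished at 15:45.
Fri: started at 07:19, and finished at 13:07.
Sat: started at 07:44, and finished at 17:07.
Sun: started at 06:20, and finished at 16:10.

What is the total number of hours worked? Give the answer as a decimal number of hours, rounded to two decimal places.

53.23 hours

Mon: 06:18–17:15 = 10 h 57 min; less 30 min break → 10 h 27 min
Tue: 06:22–14:08 = 7 h 46 min; less 30 min break → 7 h 16 min
Wed: 11:09–15:31 = 4 h 22 min; less 30 min break → 3 h 52 min
Thu: 07:07–15:45 = 8 h 38 min; less 30 min break → 8 h 8 min
Fri: 07:19–13:07 = 5 h 48 min; less 30 min break → 5 h 18 min
Sat: 07:44–17:07 = 9 h 23 min; less 30 min break → 8 h 53 min
Sun: 06:20–16:10 = 9 h 50 min; less 30 min break → 9 h 20 min
Total: 10 h 27 min + 7 h 16 min + 3 h 52 min + 8 h 8 min + 5 h 18 min + 8 h 53 min + 9 h 20 min = 53 h 14 min.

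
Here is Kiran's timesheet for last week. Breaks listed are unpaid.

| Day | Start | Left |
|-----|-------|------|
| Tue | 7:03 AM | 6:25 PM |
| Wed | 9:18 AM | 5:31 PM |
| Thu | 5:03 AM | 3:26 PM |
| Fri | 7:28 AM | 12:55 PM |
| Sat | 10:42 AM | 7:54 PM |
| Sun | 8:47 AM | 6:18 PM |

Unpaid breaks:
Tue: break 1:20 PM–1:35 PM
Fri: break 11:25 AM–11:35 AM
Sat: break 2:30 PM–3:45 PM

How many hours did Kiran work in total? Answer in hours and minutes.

52 h 28 min

Tue: 7:03 AM–6:25 PM = 11 h 22 min; less 15 min break → 11 h 7 min
Wed: 9:18 AM–5:31 PM = 8 h 13 min
Thu: 5:03 AM–3:26 PM = 10 h 23 min
Fri: 7:28 AM–12:55 PM = 5 h 27 min; less 10 min break → 5 h 17 min
Sat: 10:42 AM–7:54 PM = 9 h 12 min; less 75 min break → 7 h 57 min
Sun: 8:47 AM–6:18 PM = 9 h 31 min
Total: 11 h 7 min + 8 h 13 min + 10 h 23 min + 5 h 17 min + 7 h 57 min + 9 h 31 min = 52 h 28 min.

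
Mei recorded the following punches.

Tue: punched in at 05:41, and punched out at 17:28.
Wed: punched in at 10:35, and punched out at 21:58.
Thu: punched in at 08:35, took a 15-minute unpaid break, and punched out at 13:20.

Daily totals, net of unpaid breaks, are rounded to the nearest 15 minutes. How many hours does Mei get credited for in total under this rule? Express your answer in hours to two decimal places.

27.75 hours

Tue: 05:41–17:28 = 11 h 47 min → rounds to 11 h 45 min
Wed: 10:35–21:58 = 11 h 23 min → rounds to 11 h 30 min
Thu: 08:35–13:20 = 4 h 45 min − 15 min = 4 h 30 min → rounds to 4 h 30 min
Total credited: 27 h 45 min.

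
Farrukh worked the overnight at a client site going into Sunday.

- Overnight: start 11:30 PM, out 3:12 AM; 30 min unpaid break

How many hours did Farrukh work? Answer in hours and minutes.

Overnight: 11:30 PM → midnight = 0 h 30 min; midnight → 3:12 AM = 3 h 12 min; span 3 h 42 min; less 30 min break → 3 h 12 min

3 h 12 min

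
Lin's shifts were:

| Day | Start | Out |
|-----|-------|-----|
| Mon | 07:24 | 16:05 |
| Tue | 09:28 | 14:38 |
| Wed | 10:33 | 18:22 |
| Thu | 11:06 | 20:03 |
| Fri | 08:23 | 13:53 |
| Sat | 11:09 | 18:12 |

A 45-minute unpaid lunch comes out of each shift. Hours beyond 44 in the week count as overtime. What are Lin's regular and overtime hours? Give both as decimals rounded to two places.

Regular 38.67 hours, overtime 0.00 hours

Mon: 07:24–16:05 = 8 h 41 min; less 45 min break → 7 h 56 min
Tue: 09:28–14:38 = 5 h 10 min; less 45 min break → 4 h 25 min
Wed: 10:33–18:22 = 7 h 49 min; less 45 min break → 7 h 4 min
Thu: 11:06–20:03 = 8 h 57 min; less 45 min break → 8 h 12 min
Fri: 08:23–13:53 = 5 h 30 min; less 45 min break → 4 h 45 min
Sat: 11:09–18:12 = 7 h 3 min; less 45 min break → 6 h 18 min
Total worked: 38 h 40 min = 38.67 h.
Threshold 44 h → overtime 0 h 0 min, regular 38 h 40 min.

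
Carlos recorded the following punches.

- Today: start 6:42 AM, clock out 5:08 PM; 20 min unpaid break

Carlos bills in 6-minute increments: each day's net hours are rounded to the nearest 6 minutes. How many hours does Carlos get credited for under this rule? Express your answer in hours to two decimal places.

Today: 6:42 AM–5:08 PM = 10 h 26 min − 20 min = 10 h 6 min → rounds to 10 h 6 min

10.10 hours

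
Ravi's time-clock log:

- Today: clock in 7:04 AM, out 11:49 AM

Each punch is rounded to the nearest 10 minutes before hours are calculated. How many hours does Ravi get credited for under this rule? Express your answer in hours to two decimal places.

4.83 hours

Today: in 7:04 AM→7:00 AM, out 11:49 AM→11:50 AM; 4 h 50 min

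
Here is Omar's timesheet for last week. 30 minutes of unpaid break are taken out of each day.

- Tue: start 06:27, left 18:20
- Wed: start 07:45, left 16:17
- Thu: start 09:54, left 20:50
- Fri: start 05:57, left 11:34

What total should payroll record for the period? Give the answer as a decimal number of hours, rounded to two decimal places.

34.97 hours

Tue: 06:27–18:20 = 11 h 53 min; less 30 min break → 11 h 23 min
Wed: 07:45–16:17 = 8 h 32 min; less 30 min break → 8 h 2 min
Thu: 09:54–20:50 = 10 h 56 min; less 30 min break → 10 h 26 min
Fri: 05:57–11:34 = 5 h 37 min; less 30 min break → 5 h 7 min
Total: 11 h 23 min + 8 h 2 min + 10 h 26 min + 5 h 7 min = 34 h 58 min.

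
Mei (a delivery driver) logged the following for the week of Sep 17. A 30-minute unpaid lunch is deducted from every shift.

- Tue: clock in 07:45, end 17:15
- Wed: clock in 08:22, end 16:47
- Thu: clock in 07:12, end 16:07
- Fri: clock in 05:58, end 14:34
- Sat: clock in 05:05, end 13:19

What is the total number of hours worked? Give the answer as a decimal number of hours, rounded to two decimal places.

41.17 hours

Tue: 07:45–17:15 = 9 h 30 min; less 30 min break → 9 h 0 min
Wed: 08:22–16:47 = 8 h 25 min; less 30 min break → 7 h 55 min
Thu: 07:12–16:07 = 8 h 55 min; less 30 min break → 8 h 25 min
Fri: 05:58–14:34 = 8 h 36 min; less 30 min break → 8 h 6 min
Sat: 05:05–13:19 = 8 h 14 min; less 30 min break → 7 h 44 min
Total: 9 h 0 min + 7 h 55 min + 8 h 25 min + 8 h 6 min + 7 h 44 min = 41 h 10 min.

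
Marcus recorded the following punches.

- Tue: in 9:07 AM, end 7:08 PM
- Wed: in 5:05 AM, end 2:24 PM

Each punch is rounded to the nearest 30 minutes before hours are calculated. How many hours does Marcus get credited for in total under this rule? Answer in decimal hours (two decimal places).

Tue: in 9:07 AM→9:00 AM, out 7:08 PM→7:00 PM; 10 h 0 min
Wed: in 5:05 AM→5:00 AM, out 2:24 PM→2:30 PM; 9 h 30 min
Total credited: 19 h 30 min.

19.50 hours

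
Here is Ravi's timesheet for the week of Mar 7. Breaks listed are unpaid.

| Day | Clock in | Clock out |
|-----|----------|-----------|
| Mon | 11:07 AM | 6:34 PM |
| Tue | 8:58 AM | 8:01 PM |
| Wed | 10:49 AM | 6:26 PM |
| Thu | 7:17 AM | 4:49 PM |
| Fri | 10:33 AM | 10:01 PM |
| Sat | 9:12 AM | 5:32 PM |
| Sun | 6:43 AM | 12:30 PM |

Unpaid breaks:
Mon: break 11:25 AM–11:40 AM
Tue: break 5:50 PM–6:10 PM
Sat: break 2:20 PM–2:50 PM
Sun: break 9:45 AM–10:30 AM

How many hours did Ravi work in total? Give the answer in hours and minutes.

59 h 24 min

Mon: 11:07 AM–6:34 PM = 7 h 27 min; less 15 min break → 7 h 12 min
Tue: 8:58 AM–8:01 PM = 11 h 3 min; less 20 min break → 10 h 43 min
Wed: 10:49 AM–6:26 PM = 7 h 37 min
Thu: 7:17 AM–4:49 PM = 9 h 32 min
Fri: 10:33 AM–10:01 PM = 11 h 28 min
Sat: 9:12 AM–5:32 PM = 8 h 20 min; less 30 min break → 7 h 50 min
Sun: 6:43 AM–12:30 PM = 5 h 47 min; less 45 min break → 5 h 2 min
Total: 7 h 12 min + 10 h 43 min + 7 h 37 min + 9 h 32 min + 11 h 28 min + 7 h 50 min + 5 h 2 min = 59 h 24 min.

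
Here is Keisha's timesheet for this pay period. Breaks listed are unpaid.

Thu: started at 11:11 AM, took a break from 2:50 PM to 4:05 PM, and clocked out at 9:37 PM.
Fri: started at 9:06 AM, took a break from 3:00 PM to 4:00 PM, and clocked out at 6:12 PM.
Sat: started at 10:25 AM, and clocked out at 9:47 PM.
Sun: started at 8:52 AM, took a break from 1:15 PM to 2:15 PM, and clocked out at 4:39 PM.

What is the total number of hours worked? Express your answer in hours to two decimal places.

35.43 hours

Thu: 11:11 AM–9:37 PM = 10 h 26 min; less 75 min break → 9 h 11 min
Fri: 9:06 AM–6:12 PM = 9 h 6 min; less 60 min break → 8 h 6 min
Sat: 10:25 AM–9:47 PM = 11 h 22 min
Sun: 8:52 AM–4:39 PM = 7 h 47 min; less 60 min break → 6 h 47 min
Total: 9 h 11 min + 8 h 6 min + 11 h 22 min + 6 h 47 min = 35 h 26 min.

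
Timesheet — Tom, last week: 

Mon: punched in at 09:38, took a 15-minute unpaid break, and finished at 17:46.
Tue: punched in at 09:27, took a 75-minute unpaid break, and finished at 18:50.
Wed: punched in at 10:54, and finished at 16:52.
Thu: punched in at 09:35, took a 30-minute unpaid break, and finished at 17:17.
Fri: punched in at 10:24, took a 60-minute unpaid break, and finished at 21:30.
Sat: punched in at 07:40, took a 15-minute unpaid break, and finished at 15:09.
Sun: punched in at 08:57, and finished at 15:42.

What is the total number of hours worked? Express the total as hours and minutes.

Mon: 09:38–17:46 = 8 h 8 min; less 15 min break → 7 h 53 min
Tue: 09:27–18:50 = 9 h 23 min; less 75 min break → 8 h 8 min
Wed: 10:54–16:52 = 5 h 58 min
Thu: 09:35–17:17 = 7 h 42 min; less 30 min break → 7 h 12 min
Fri: 10:24–21:30 = 11 h 6 min; less 60 min break → 10 h 6 min
Sat: 07:40–15:09 = 7 h 29 min; less 15 min break → 7 h 14 min
Sun: 08:57–15:42 = 6 h 45 min
Total: 7 h 53 min + 8 h 8 min + 5 h 58 min + 7 h 12 min + 10 h 6 min + 7 h 14 min + 6 h 45 min = 53 h 16 min.

53 h 16 min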